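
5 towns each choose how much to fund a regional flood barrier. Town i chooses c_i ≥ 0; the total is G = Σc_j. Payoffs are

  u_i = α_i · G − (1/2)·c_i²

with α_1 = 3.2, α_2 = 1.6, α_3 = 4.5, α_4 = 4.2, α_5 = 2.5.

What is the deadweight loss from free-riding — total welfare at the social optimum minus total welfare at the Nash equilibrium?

412.47

Town i's FOC: ∂u_i/∂c_i = α_i − c_i = 0, so c_i* = α_i.
NE contributions = (3.2, 1.6, 4.5, 4.2, 2.5); G = 16.
W^NE = (Σα)·G − ½Σα_i² = 16² − ½·56.94 = 227.53.
Planner sets c_i = Σα_j = 16 for every i, so G^SO = 5·16 = 80.
W^SO = (Σα)·G^SO − ½·5·(Σα)² = (5/2)·16² = 640.
Deadweight loss = W^SO − W^NE = 412.47.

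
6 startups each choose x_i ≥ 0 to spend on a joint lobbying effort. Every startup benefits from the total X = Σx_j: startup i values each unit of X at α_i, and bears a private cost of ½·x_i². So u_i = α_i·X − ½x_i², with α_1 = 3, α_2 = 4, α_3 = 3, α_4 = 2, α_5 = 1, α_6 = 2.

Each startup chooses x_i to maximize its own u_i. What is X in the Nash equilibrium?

Startup i's FOC: ∂u_i/∂x_i = α_i − x_i = 0, so x_i* = α_i.
NE contributions = (3, 4, 3, 2, 1, 2); X = 15.

15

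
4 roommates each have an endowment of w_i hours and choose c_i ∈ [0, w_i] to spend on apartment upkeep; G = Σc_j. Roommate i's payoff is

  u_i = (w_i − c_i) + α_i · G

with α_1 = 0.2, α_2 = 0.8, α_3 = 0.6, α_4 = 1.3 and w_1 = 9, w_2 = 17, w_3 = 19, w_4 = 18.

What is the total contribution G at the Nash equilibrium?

18

∂u_i/∂c_i = α_i − 1, so roommate i contributes w_i if α_i > 1, else 0.
α_i > 1 for i ∈ {4}; NE contributions (0, 0, 0, 18), G = 18.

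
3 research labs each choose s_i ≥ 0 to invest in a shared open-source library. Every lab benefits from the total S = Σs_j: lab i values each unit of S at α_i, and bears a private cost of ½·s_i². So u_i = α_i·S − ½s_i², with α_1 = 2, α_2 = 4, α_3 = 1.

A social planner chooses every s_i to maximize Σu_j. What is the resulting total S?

Planner FOC: ∂(Σu_j)/∂s_i = (Σα_j) − s_i = 0, so s_i^SO = Σα_j = 7 for every i; S^SO = 21.

21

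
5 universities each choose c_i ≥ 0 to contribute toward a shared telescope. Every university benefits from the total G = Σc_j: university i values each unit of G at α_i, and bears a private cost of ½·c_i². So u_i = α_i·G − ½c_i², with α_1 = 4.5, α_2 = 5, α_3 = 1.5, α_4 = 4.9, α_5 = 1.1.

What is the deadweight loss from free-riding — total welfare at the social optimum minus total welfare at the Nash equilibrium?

University i's FOC: ∂u_i/∂c_i = α_i − c_i = 0, so c_i* = α_i.
NE contributions = (4.5, 5, 1.5, 4.9, 1.1); G = 17.
W^NE = (Σα)·G − ½Σα_i² = 17² − ½·72.72 = 252.64.
Planner sets c_i = Σα_j = 17 for every i, so G^SO = 5·17 = 85.
W^SO = (Σα)·G^SO − ½·5·(Σα)² = (5/2)·17² = 722.5.
Deadweight loss = W^SO − W^NE = 469.86.

469.86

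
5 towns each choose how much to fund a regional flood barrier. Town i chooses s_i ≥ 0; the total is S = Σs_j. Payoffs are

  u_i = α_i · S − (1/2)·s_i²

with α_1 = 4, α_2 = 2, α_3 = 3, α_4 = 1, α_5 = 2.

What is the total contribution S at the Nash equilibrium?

12

Town i's FOC: ∂u_i/∂s_i = α_i − s_i = 0, so s_i* = α_i.
NE contributions = (4, 2, 3, 1, 2); S = 12.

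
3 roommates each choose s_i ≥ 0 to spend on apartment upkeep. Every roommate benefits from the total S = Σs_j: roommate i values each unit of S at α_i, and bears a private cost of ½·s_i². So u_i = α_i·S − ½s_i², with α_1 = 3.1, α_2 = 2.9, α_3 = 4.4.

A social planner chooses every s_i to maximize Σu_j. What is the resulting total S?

Planner FOC: ∂(Σu_j)/∂s_i = (Σα_j) − s_i = 0, so s_i^SO = Σα_j = 10.4 for every i; S^SO = 31.2.

31.2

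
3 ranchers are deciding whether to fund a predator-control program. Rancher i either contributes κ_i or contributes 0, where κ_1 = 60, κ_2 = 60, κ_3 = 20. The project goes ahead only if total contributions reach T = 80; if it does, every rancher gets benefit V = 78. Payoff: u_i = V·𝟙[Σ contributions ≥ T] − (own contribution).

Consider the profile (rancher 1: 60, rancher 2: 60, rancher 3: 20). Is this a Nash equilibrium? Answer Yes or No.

No

Total = 140 ≥ 80: provided.
Rancher 1 (pledges 60, payoff 18): dropping to 0 → total 80, payoff 78. Profitable deviation.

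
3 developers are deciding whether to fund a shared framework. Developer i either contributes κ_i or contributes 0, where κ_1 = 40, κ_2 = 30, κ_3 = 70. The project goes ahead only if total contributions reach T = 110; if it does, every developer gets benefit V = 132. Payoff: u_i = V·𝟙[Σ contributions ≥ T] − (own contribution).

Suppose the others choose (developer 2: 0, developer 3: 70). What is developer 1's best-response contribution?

40

Others' total = 70. Contributing 40 brings total to 110 ≥ 110: gain V − κ_1 = 92.
Best response: 40.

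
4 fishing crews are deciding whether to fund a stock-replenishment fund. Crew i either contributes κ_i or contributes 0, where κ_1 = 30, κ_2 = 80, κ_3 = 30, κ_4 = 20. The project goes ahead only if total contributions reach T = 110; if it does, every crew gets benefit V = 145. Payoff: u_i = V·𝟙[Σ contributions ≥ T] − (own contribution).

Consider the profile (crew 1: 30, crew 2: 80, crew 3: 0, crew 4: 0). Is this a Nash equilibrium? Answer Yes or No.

Total = 110 ≥ 110: provided.
Crew 1 (pledges 30, payoff 115): dropping to 0 → total 80, payoff 0. No gain.
Crew 2 (pledges 80, payoff 65): dropping to 0 → total 30, payoff 0. No gain.
Crew 3 (pledges 0, payoff 145): pledging 30 → total 140, payoff 115. No gain.
Crew 4 (pledges 0, payoff 145): pledging 20 → total 130, payoff 125. No gain.

Yes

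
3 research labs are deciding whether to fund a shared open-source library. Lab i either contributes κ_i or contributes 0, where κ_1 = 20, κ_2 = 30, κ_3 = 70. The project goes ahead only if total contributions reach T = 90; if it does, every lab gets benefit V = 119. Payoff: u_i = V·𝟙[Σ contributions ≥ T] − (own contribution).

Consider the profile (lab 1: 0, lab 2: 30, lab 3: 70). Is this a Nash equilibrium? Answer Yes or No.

Total = 100 ≥ 90: provided.
Lab 1 (pledges 0, payoff 119): pledging 20 → total 120, payoff 99. No gain.
Lab 2 (pledges 30, payoff 89): dropping to 0 → total 70, payoff 0. No gain.
Lab 3 (pledges 70, payoff 49): dropping to 0 → total 30, payoff 0. No gain.

Yes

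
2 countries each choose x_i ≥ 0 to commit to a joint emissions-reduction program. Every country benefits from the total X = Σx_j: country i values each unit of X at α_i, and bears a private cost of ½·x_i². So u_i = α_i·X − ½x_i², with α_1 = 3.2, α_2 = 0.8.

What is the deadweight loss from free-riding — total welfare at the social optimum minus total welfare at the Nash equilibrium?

5.44

Country i's FOC: ∂u_i/∂x_i = α_i − x_i = 0, so x_i* = α_i.
NE contributions = (3.2, 0.8); X = 4.
W^NE = (Σα)·X − ½Σα_i² = 4² − ½·10.88 = 10.56.
Planner sets x_i = Σα_j = 4 for every i, so X^SO = 2·4 = 8.
W^SO = (Σα)·X^SO − ½·2·(Σα)² = (2/2)·4² = 16.
Deadweight loss = W^SO − W^NE = 5.44.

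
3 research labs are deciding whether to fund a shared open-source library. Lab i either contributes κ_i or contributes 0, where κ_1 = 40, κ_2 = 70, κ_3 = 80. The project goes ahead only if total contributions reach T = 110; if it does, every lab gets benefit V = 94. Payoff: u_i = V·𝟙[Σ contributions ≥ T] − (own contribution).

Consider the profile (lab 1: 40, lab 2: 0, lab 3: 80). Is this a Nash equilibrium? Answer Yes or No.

Yes

Total = 120 ≥ 110: provided.
Lab 1 (pledges 40, payoff 54): dropping to 0 → total 80, payoff 0. No gain.
Lab 2 (pledges 0, payoff 94): pledging 70 → total 190, payoff 24. No gain.
Lab 3 (pledges 80, payoff 14): dropping to 0 → total 40, payoff 0. No gain.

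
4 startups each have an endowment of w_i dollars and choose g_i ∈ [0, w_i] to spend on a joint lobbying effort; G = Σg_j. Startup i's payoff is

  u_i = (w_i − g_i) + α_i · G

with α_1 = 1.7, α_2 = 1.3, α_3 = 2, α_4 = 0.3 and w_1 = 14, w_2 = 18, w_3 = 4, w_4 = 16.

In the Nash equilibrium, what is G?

∂u_i/∂g_i = α_i − 1, so startup i contributes w_i if α_i > 1, else 0.
α_i > 1 for i ∈ {1, 2, 3}; NE contributions (14, 18, 4, 0), G = 36.

36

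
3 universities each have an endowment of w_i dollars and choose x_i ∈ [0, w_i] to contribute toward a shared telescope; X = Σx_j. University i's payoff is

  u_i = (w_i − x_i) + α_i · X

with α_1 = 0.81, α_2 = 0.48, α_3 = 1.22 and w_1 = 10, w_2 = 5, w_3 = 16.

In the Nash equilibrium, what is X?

∂u_i/∂x_i = α_i − 1, so university i contributes w_i if α_i > 1, else 0.
α_i > 1 for i ∈ {3}; NE contributions (0, 0, 16), X = 16.

16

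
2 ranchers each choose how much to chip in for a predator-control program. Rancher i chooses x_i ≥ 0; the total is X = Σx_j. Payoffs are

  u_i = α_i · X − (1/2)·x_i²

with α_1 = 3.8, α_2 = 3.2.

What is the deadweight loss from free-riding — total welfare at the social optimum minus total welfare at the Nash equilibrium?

Rancher i's FOC: ∂u_i/∂x_i = α_i − x_i = 0, so x_i* = α_i.
NE contributions = (3.8, 3.2); X = 7.
W^NE = (Σα)·X − ½Σα_i² = 7² − ½·24.68 = 36.66.
Planner sets x_i = Σα_j = 7 for every i, so X^SO = 2·7 = 14.
W^SO = (Σα)·X^SO − ½·2·(Σα)² = (2/2)·7² = 49.
Deadweight loss = W^SO − W^NE = 12.34.

12.34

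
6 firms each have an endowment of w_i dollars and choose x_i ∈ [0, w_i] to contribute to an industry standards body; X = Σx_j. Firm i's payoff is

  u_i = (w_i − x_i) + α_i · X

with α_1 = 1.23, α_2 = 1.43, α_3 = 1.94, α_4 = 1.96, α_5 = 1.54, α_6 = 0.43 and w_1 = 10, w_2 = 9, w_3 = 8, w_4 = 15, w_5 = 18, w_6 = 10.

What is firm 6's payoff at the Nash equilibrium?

35.8

∂u_i/∂x_i = α_i − 1, so firm i contributes w_i if α_i > 1, else 0.
α_i > 1 for i ∈ {1, 2, 3, 4, 5}; NE contributions (10, 9, 8, 15, 18, 0), X = 60.
u_6 = (10 − 0) + 0.43·60 = 35.8.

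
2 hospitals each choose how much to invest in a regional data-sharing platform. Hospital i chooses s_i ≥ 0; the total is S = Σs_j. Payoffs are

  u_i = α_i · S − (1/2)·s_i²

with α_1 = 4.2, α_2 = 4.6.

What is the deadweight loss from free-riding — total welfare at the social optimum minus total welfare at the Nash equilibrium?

Hospital i's FOC: ∂u_i/∂s_i = α_i − s_i = 0, so s_i* = α_i.
NE contributions = (4.2, 4.6); S = 8.8.
W^NE = (Σα)·S − ½Σα_i² = 8.8² − ½·38.8 = 58.04.
Planner sets s_i = Σα_j = 8.8 for every i, so S^SO = 2·8.8 = 17.6.
W^SO = (Σα)·S^SO − ½·2·(Σα)² = (2/2)·8.8² = 77.44.
Deadweight loss = W^SO − W^NE = 19.4.

19.4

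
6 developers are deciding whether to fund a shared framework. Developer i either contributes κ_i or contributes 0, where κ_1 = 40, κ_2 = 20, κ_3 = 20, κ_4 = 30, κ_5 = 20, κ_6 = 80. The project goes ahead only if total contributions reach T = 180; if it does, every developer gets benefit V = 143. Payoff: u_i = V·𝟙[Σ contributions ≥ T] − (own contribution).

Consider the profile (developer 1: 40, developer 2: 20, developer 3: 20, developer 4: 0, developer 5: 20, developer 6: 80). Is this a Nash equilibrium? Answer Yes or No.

Total = 180 ≥ 180: provided.
Developer 1 (pledges 40, payoff 103): dropping to 0 → total 140, payoff 0. No gain.
Developer 2 (pledges 20, payoff 123): dropping to 0 → total 160, payoff 0. No gain.
Developer 3 (pledges 20, payoff 123): dropping to 0 → total 160, payoff 0. No gain.
Developer 4 (pledges 0, payoff 143): pledging 30 → total 210, payoff 113. No gain.
Developer 5 (pledges 20, payoff 123): dropping to 0 → total 160, payoff 0. No gain.
Developer 6 (pledges 80, payoff 63): dropping to 0 → total 100, payoff 0. No gain.

Yes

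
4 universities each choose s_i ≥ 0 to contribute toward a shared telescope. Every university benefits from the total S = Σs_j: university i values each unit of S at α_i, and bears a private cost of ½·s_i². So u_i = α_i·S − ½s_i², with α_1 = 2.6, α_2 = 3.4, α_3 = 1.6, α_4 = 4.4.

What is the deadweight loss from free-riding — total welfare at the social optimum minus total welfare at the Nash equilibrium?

164.12

University i's FOC: ∂u_i/∂s_i = α_i − s_i = 0, so s_i* = α_i.
NE contributions = (2.6, 3.4, 1.6, 4.4); S = 12.
W^NE = (Σα)·S − ½Σα_i² = 12² − ½·40.24 = 123.88.
Planner sets s_i = Σα_j = 12 for every i, so S^SO = 4·12 = 48.
W^SO = (Σα)·S^SO − ½·4·(Σα)² = (4/2)·12² = 288.
Deadweight loss = W^SO − W^NE = 164.12.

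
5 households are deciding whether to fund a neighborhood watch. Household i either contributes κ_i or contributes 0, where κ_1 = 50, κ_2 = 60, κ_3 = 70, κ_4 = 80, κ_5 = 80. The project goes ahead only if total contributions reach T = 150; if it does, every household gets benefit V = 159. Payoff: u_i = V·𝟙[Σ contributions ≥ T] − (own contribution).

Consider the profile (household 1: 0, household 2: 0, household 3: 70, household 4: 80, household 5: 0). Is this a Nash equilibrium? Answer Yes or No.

Yes

Total = 150 ≥ 150: provided.
Household 1 (pledges 0, payoff 159): pledging 50 → total 200, payoff 109. No gain.
Household 2 (pledges 0, payoff 159): pledging 60 → total 210, payoff 99. No gain.
Household 3 (pledges 70, payoff 89): dropping to 0 → total 80, payoff 0. No gain.
Household 4 (pledges 80, payoff 79): dropping to 0 → total 70, payoff 0. No gain.
Household 5 (pledges 0, payoff 159): pledging 80 → total 230, payoff 79. No gain.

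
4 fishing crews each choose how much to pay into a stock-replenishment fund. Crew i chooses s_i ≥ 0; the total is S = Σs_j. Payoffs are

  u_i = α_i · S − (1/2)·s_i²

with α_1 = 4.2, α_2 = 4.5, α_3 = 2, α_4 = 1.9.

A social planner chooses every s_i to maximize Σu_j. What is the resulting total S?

50.4

Planner FOC: ∂(Σu_j)/∂s_i = (Σα_j) − s_i = 0, so s_i^SO = Σα_j = 12.6 for every i; S^SO = 50.4.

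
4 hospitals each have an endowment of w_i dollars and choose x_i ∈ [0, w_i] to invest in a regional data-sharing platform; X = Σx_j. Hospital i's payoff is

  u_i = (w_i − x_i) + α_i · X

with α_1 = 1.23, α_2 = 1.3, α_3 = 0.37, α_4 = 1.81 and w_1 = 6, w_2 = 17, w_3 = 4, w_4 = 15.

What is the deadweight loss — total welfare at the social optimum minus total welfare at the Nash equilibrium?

∂u_i/∂x_i = α_i − 1, so hospital i contributes w_i if α_i > 1, else 0.
α_i > 1 for i ∈ {1, 2, 4}; NE contributions (6, 17, 0, 15), X = 38.
W^NE = Σw_i − X^NE + (Σα_i)·X^NE = 42 + 3.71·38 = 182.98.
Planner: ∂(Σu_j)/∂x_i = Σα_j − 1 = 3.71 > 0, so everyone contributes w_i; X^SO = 42, W^SO = 42 + 3.71·42 = 197.82.
Deadweight loss = 14.84.

14.84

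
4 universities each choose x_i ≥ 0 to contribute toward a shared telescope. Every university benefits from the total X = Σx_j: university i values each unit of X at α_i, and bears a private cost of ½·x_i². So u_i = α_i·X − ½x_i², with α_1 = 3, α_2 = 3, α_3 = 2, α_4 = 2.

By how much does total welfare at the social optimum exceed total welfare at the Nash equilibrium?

University i's FOC: ∂u_i/∂x_i = α_i − x_i = 0, so x_i* = α_i.
NE contributions = (3, 3, 2, 2); X = 10.
W^NE = (Σα)·X − ½Σα_i² = 10² − ½·26 = 87.
Planner sets x_i = Σα_j = 10 for every i, so X^SO = 4·10 = 40.
W^SO = (Σα)·X^SO − ½·4·(Σα)² = (4/2)·10² = 200.
Deadweight loss = W^SO − W^NE = 113.

113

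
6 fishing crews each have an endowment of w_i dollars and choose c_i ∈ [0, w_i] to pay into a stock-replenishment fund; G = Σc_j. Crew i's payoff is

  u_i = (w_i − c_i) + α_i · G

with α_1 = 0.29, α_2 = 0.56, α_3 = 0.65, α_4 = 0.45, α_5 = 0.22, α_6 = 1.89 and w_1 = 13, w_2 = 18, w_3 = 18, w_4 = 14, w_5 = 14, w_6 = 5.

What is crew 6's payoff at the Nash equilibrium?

∂u_i/∂c_i = α_i − 1, so crew i contributes w_i if α_i > 1, else 0.
α_i > 1 for i ∈ {6}; NE contributions (0, 0, 0, 0, 0, 5), G = 5.
u_6 = (5 − 5) + 1.89·5 = 9.45.

9.45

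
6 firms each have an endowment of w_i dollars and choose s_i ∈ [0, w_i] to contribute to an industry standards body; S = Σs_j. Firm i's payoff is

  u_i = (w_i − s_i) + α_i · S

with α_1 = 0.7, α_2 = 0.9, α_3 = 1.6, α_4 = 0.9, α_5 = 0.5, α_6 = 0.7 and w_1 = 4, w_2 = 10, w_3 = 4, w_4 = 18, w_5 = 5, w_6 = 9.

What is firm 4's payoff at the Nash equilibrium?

21.6

∂u_i/∂s_i = α_i − 1, so firm i contributes w_i if α_i > 1, else 0.
α_i > 1 for i ∈ {3}; NE contributions (0, 0, 4, 0, 0, 0), S = 4.
u_4 = (18 − 0) + 0.9·4 = 21.6.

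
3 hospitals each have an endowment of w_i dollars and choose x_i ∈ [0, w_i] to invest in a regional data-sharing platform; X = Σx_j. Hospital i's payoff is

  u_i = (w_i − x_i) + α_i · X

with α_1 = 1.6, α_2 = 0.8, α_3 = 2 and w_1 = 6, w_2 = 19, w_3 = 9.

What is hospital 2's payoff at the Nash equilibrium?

31

∂u_i/∂x_i = α_i − 1, so hospital i contributes w_i if α_i > 1, else 0.
α_i > 1 for i ∈ {1, 3}; NE contributions (6, 0, 9), X = 15.
u_2 = (19 − 0) + 0.8·15 = 31.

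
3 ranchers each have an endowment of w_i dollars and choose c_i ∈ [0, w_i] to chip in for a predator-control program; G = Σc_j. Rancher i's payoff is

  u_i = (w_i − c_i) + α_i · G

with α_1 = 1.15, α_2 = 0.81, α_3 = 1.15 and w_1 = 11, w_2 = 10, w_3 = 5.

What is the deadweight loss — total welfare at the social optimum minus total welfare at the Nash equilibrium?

∂u_i/∂c_i = α_i − 1, so rancher i contributes w_i if α_i > 1, else 0.
α_i > 1 for i ∈ {1, 3}; NE contributions (11, 0, 5), G = 16.
W^NE = Σw_i − G^NE + (Σα_i)·G^NE = 26 + 2.11·16 = 59.76.
Planner: ∂(Σu_j)/∂c_i = Σα_j − 1 = 2.11 > 0, so everyone contributes w_i; G^SO = 26, W^SO = 26 + 2.11·26 = 80.86.
Deadweight loss = 21.1.

21.1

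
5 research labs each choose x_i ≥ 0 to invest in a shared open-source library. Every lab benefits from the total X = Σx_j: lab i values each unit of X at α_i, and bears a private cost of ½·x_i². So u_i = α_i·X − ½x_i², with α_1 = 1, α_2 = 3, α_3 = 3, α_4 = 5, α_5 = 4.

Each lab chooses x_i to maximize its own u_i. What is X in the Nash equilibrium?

Lab i's FOC: ∂u_i/∂x_i = α_i − x_i = 0, so x_i* = α_i.
NE contributions = (1, 3, 3, 5, 4); X = 16.

16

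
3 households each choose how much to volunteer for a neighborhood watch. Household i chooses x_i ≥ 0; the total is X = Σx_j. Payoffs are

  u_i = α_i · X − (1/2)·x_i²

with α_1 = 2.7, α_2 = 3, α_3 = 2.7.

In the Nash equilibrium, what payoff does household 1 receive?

Household i's FOC: ∂u_i/∂x_i = α_i − x_i = 0, so x_i* = α_i.
NE contributions = (2.7, 3, 2.7); X = 8.4.
u_1 = α_1·X − ½·(x_1)² = 2.7·8.4 − ½·2.7² = 19.035.

19.035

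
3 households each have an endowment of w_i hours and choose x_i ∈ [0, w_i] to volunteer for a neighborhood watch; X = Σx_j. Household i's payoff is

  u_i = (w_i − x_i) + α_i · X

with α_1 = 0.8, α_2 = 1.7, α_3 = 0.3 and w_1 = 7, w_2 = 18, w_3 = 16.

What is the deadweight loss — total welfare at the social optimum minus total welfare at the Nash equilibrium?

41.4

∂u_i/∂x_i = α_i − 1, so household i contributes w_i if α_i > 1, else 0.
α_i > 1 for i ∈ {2}; NE contributions (0, 18, 0), X = 18.
W^NE = Σw_i − X^NE + (Σα_i)·X^NE = 41 + 1.8·18 = 73.4.
Planner: ∂(Σu_j)/∂x_i = Σα_j − 1 = 1.8 > 0, so everyone contributes w_i; X^SO = 41, W^SO = 41 + 1.8·41 = 114.8.
Deadweight loss = 41.4.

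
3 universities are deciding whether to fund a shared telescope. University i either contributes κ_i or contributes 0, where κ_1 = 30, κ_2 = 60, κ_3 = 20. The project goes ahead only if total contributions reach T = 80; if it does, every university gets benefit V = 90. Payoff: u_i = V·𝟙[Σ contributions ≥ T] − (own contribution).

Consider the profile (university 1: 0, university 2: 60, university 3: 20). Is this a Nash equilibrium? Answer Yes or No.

Yes

Total = 80 ≥ 80: provided.
University 1 (pledges 0, payoff 90): pledging 30 → total 110, payoff 60. No gain.
University 2 (pledges 60, payoff 30): dropping to 0 → total 20, payoff 0. No gain.
University 3 (pledges 20, payoff 70): dropping to 0 → total 60, payoff 0. No gain.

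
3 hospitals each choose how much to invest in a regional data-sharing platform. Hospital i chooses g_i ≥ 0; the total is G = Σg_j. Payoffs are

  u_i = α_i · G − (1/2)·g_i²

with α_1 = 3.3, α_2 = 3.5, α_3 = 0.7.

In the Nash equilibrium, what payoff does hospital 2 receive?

Hospital i's FOC: ∂u_i/∂g_i = α_i − g_i = 0, so g_i* = α_i.
NE contributions = (3.3, 3.5, 0.7); G = 7.5.
u_2 = α_2·G − ½·(g_2)² = 3.5·7.5 − ½·3.5² = 20.125.

20.125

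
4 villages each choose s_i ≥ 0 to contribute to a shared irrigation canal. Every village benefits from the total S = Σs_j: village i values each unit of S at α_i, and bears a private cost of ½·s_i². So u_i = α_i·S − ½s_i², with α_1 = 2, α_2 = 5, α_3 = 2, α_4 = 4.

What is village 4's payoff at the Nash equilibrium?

Village i's FOC: ∂u_i/∂s_i = α_i − s_i = 0, so s_i* = α_i.
NE contributions = (2, 5, 2, 4); S = 13.
u_4 = α_4·S − ½·(s_4)² = 4·13 − ½·4² = 44.

44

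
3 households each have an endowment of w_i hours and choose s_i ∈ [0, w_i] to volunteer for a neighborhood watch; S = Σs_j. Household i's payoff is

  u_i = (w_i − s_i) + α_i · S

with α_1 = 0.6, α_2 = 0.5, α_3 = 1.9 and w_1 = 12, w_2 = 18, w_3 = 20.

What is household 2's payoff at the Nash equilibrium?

∂u_i/∂s_i = α_i − 1, so household i contributes w_i if α_i > 1, else 0.
α_i > 1 for i ∈ {3}; NE contributions (0, 0, 20), S = 20.
u_2 = (18 − 0) + 0.5·20 = 28.

28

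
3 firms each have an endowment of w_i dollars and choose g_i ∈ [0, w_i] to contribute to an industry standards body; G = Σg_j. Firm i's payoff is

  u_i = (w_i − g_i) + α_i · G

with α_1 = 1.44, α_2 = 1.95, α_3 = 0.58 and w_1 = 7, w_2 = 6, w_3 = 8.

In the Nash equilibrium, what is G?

13

∂u_i/∂g_i = α_i − 1, so firm i contributes w_i if α_i > 1, else 0.
α_i > 1 for i ∈ {1, 2}; NE contributions (7, 6, 0), G = 13.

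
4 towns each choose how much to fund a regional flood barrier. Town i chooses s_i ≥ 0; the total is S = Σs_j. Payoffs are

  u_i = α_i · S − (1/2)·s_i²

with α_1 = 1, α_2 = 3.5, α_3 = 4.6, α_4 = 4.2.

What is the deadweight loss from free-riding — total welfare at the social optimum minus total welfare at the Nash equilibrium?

Town i's FOC: ∂u_i/∂s_i = α_i − s_i = 0, so s_i* = α_i.
NE contributions = (1, 3.5, 4.6, 4.2); S = 13.3.
W^NE = (Σα)·S − ½Σα_i² = 13.3² − ½·52.05 = 150.865.
Planner sets s_i = Σα_j = 13.3 for every i, so S^SO = 4·13.3 = 53.2.
W^SO = (Σα)·S^SO − ½·4·(Σα)² = (4/2)·13.3² = 353.78.
Deadweight loss = W^SO − W^NE = 202.915.

202.915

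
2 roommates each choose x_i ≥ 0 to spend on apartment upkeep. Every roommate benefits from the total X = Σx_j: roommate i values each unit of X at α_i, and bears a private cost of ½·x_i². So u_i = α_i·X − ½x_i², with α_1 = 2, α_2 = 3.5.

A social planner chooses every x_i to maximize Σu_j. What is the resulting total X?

11

Planner FOC: ∂(Σu_j)/∂x_i = (Σα_j) − x_i = 0, so x_i^SO = Σα_j = 5.5 for every i; X^SO = 11.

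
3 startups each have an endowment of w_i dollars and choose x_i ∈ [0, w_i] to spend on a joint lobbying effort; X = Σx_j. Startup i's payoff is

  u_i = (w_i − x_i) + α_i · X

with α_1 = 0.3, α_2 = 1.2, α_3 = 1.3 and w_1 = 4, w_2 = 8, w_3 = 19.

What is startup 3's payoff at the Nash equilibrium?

35.1

∂u_i/∂x_i = α_i − 1, so startup i contributes w_i if α_i > 1, else 0.
α_i > 1 for i ∈ {2, 3}; NE contributions (0, 8, 19), X = 27.
u_3 = (19 − 19) + 1.3·27 = 35.1.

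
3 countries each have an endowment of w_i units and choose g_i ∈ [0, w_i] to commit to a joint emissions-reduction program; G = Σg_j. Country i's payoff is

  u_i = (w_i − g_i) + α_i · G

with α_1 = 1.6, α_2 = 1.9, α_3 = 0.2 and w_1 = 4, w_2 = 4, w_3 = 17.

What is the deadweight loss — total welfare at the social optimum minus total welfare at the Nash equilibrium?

∂u_i/∂g_i = α_i − 1, so country i contributes w_i if α_i > 1, else 0.
α_i > 1 for i ∈ {1, 2}; NE contributions (4, 4, 0), G = 8.
W^NE = Σw_i − G^NE + (Σα_i)·G^NE = 25 + 2.7·8 = 46.6.
Planner: ∂(Σu_j)/∂g_i = Σα_j − 1 = 2.7 > 0, so everyone contributes w_i; G^SO = 25, W^SO = 25 + 2.7·25 = 92.5.
Deadweight loss = 45.9.

45.9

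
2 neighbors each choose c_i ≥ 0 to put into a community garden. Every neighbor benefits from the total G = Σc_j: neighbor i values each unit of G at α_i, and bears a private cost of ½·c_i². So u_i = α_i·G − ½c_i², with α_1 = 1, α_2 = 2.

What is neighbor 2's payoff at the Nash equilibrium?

4

Neighbor i's FOC: ∂u_i/∂c_i = α_i − c_i = 0, so c_i* = α_i.
NE contributions = (1, 2); G = 3.
u_2 = α_2·G − ½·(c_2)² = 2·3 − ½·2² = 4.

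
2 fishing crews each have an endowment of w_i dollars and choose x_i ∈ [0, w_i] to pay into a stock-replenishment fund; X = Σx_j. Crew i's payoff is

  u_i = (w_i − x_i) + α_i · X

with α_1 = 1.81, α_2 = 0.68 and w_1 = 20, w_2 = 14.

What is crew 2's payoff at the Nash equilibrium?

∂u_i/∂x_i = α_i − 1, so crew i contributes w_i if α_i > 1, else 0.
α_i > 1 for i ∈ {1}; NE contributions (20, 0), X = 20.
u_2 = (14 − 0) + 0.68·20 = 27.6.

27.6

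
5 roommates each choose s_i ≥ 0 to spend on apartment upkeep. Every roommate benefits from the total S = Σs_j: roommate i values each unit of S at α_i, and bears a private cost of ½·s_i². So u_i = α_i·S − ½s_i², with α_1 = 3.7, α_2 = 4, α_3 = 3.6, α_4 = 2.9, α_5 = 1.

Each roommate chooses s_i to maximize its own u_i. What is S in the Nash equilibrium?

15.2

Roommate i's FOC: ∂u_i/∂s_i = α_i − s_i = 0, so s_i* = α_i.
NE contributions = (3.7, 4, 3.6, 2.9, 1); S = 15.2.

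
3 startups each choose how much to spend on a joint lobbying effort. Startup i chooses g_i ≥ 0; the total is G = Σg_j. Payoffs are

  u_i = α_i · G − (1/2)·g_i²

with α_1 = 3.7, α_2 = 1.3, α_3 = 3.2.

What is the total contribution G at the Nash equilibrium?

8.2

Startup i's FOC: ∂u_i/∂g_i = α_i − g_i = 0, so g_i* = α_i.
NE contributions = (3.7, 1.3, 3.2); G = 8.2.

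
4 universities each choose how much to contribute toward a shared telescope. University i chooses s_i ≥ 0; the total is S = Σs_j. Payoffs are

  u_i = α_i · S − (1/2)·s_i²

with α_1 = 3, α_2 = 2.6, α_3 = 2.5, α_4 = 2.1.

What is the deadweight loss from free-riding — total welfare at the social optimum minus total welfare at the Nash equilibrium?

117.25

University i's FOC: ∂u_i/∂s_i = α_i − s_i = 0, so s_i* = α_i.
NE contributions = (3, 2.6, 2.5, 2.1); S = 10.2.
W^NE = (Σα)·S − ½Σα_i² = 10.2² − ½·26.42 = 90.83.
Planner sets s_i = Σα_j = 10.2 for every i, so S^SO = 4·10.2 = 40.8.
W^SO = (Σα)·S^SO − ½·4·(Σα)² = (4/2)·10.2² = 208.08.
Deadweight loss = W^SO − W^NE = 117.25.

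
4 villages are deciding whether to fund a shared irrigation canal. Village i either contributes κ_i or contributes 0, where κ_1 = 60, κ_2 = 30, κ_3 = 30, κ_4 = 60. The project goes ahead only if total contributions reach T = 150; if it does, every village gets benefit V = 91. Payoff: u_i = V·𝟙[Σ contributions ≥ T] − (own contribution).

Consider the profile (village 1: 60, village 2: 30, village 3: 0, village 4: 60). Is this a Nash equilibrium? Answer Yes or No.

Total = 150 ≥ 150: provided.
Village 1 (pledges 60, payoff 31): dropping to 0 → total 90, payoff 0. No gain.
Village 2 (pledges 30, payoff 61): dropping to 0 → total 120, payoff 0. No gain.
Village 3 (pledges 0, payoff 91): pledging 30 → total 180, payoff 61. No gain.
Village 4 (pledges 60, payoff 31): dropping to 0 → total 90, payoff 0. No gain.

Yes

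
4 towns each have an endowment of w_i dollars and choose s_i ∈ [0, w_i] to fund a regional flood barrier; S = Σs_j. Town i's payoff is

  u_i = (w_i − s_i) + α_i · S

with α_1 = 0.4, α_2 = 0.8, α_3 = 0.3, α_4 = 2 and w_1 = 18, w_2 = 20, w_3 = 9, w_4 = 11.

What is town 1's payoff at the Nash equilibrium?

22.4

∂u_i/∂s_i = α_i − 1, so town i contributes w_i if α_i > 1, else 0.
α_i > 1 for i ∈ {4}; NE contributions (0, 0, 0, 11), S = 11.
u_1 = (18 − 0) + 0.4·11 = 22.4.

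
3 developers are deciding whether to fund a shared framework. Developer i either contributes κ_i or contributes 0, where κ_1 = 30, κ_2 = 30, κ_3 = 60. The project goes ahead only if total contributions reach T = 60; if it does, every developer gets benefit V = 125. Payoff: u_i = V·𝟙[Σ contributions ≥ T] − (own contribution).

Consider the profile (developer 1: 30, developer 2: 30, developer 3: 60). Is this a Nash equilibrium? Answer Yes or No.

Total = 120 ≥ 60: provided.
Developer 1 (pledges 30, payoff 95): dropping to 0 → total 90, payoff 125. Profitable deviation.

No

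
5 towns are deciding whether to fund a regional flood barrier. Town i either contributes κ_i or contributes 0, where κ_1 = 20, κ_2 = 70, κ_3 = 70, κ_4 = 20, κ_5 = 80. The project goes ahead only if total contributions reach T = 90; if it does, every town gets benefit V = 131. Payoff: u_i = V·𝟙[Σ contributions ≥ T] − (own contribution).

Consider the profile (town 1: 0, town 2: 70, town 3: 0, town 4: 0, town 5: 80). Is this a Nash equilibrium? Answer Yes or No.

Total = 150 ≥ 90: provided.
Town 1 (pledges 0, payoff 131): pledging 20 → total 170, payoff 111. No gain.
Town 2 (pledges 70, payoff 61): dropping to 0 → total 80, payoff 0. No gain.
Town 3 (pledges 0, payoff 131): pledging 70 → total 220, payoff 61. No gain.
Town 4 (pledges 0, payoff 131): pledging 20 → total 170, payoff 111. No gain.
Town 5 (pledges 80, payoff 51): dropping to 0 → total 70, payoff 0. No gain.

Yes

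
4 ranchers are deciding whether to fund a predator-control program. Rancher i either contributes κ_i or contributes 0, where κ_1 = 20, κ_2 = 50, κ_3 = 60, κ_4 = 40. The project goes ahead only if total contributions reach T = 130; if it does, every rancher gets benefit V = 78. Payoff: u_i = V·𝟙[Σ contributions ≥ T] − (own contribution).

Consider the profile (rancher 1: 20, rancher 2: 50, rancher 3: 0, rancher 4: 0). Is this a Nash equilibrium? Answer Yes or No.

No

Total = 70 < 130: not provided.
Rancher 1 (pledges 20, payoff -20): dropping to 0 → total 50, payoff 0. Profitable deviation.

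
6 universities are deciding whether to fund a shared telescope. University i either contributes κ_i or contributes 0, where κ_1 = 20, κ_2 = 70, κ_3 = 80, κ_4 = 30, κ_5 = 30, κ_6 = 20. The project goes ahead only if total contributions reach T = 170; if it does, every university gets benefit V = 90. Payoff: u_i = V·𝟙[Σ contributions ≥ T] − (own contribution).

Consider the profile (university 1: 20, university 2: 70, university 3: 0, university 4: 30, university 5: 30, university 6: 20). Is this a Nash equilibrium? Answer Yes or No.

Yes

Total = 170 ≥ 170: provided.
University 1 (pledges 20, payoff 70): dropping to 0 → total 150, payoff 0. No gain.
University 2 (pledges 70, payoff 20): dropping to 0 → total 100, payoff 0. No gain.
University 3 (pledges 0, payoff 90): pledging 80 → total 250, payoff 10. No gain.
University 4 (pledges 30, payoff 60): dropping to 0 → total 140, payoff 0. No gain.
University 5 (pledges 30, payoff 60): dropping to 0 → total 140, payoff 0. No gain.
University 6 (pledges 20, payoff 70): dropping to 0 → total 150, payoff 0. No gain.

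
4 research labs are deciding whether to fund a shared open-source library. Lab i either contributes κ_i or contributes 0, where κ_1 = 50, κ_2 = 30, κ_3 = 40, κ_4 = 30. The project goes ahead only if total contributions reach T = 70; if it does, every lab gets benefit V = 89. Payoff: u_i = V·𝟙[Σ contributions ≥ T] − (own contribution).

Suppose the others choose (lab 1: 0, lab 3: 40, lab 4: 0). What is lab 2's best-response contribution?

30

Others' total = 40. Contributing 30 brings total to 70 ≥ 70: gain V − κ_2 = 59.
Best response: 30.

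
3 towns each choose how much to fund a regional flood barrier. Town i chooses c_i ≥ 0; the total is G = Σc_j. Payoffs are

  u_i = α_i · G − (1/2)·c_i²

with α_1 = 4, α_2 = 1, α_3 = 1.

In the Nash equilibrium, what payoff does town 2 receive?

5.5

Town i's FOC: ∂u_i/∂c_i = α_i − c_i = 0, so c_i* = α_i.
NE contributions = (4, 1, 1); G = 6.
u_2 = α_2·G − ½·(c_2)² = 1·6 − ½·1² = 5.5.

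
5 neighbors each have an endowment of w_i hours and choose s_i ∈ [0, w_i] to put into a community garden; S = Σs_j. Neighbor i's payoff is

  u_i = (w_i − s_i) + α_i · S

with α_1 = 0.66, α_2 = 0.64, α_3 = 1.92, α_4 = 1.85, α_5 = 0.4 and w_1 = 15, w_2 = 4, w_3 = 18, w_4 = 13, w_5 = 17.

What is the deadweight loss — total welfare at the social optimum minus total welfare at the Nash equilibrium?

∂u_i/∂s_i = α_i − 1, so neighbor i contributes w_i if α_i > 1, else 0.
α_i > 1 for i ∈ {3, 4}; NE contributions (0, 0, 18, 13, 0), S = 31.
W^NE = Σw_i − S^NE + (Σα_i)·S^NE = 67 + 4.47·31 = 205.57.
Planner: ∂(Σu_j)/∂s_i = Σα_j − 1 = 4.47 > 0, so everyone contributes w_i; S^SO = 67, W^SO = 67 + 4.47·67 = 366.49.
Deadweight loss = 160.92.

160.92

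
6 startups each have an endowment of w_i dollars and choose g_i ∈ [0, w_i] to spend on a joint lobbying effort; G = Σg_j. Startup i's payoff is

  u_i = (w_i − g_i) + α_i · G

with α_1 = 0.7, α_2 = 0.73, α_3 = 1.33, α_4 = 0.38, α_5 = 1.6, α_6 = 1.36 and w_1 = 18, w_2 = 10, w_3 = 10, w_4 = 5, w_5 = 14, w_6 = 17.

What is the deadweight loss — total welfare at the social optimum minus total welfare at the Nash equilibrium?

∂u_i/∂g_i = α_i − 1, so startup i contributes w_i if α_i > 1, else 0.
α_i > 1 for i ∈ {3, 5, 6}; NE contributions (0, 0, 10, 0, 14, 17), G = 41.
W^NE = Σw_i − G^NE + (Σα_i)·G^NE = 74 + 5.1·41 = 283.1.
Planner: ∂(Σu_j)/∂g_i = Σα_j − 1 = 5.1 > 0, so everyone contributes w_i; G^SO = 74, W^SO = 74 + 5.1·74 = 451.4.
Deadweight loss = 168.3.

168.3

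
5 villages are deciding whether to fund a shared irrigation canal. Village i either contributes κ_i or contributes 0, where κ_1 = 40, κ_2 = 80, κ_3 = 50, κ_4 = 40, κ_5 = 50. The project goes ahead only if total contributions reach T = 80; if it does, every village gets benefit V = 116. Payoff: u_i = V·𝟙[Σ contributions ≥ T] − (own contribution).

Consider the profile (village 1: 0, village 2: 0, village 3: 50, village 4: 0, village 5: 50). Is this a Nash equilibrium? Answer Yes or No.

Yes

Total = 100 ≥ 80: provided.
Village 1 (pledges 0, payoff 116): pledging 40 → total 140, payoff 76. No gain.
Village 2 (pledges 0, payoff 116): pledging 80 → total 180, payoff 36. No gain.
Village 3 (pledges 50, payoff 66): dropping to 0 → total 50, payoff 0. No gain.
Village 4 (pledges 0, payoff 116): pledging 40 → total 140, payoff 76. No gain.
Village 5 (pledges 50, payoff 66): dropping to 0 → total 50, payoff 0. No gain.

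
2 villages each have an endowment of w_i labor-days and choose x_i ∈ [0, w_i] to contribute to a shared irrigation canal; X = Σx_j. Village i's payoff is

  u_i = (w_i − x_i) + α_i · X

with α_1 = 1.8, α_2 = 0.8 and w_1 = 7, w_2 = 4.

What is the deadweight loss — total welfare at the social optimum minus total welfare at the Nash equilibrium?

6.4

∂u_i/∂x_i = α_i − 1, so village i contributes w_i if α_i > 1, else 0.
α_i > 1 for i ∈ {1}; NE contributions (7, 0), X = 7.
W^NE = Σw_i − X^NE + (Σα_i)·X^NE = 11 + 1.6·7 = 22.2.
Planner: ∂(Σu_j)/∂x_i = Σα_j − 1 = 1.6 > 0, so everyone contributes w_i; X^SO = 11, W^SO = 11 + 1.6·11 = 28.6.
Deadweight loss = 6.4.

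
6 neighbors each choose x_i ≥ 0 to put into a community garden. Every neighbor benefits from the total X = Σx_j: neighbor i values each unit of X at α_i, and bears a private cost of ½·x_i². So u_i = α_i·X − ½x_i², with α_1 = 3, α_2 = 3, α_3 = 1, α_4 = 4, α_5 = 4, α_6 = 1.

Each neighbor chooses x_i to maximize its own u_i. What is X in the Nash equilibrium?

Neighbor i's FOC: ∂u_i/∂x_i = α_i − x_i = 0, so x_i* = α_i.
NE contributions = (3, 3, 1, 4, 4, 1); X = 16.

16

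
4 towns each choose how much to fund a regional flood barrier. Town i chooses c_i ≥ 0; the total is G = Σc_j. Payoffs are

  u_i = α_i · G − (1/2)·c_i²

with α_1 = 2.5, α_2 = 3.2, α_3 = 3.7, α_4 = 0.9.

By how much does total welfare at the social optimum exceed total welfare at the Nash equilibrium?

Town i's FOC: ∂u_i/∂c_i = α_i − c_i = 0, so c_i* = α_i.
NE contributions = (2.5, 3.2, 3.7, 0.9); G = 10.3.
W^NE = (Σα)·G − ½Σα_i² = 10.3² − ½·30.99 = 90.595.
Planner sets c_i = Σα_j = 10.3 for every i, so G^SO = 4·10.3 = 41.2.
W^SO = (Σα)·G^SO − ½·4·(Σα)² = (4/2)·10.3² = 212.18.
Deadweight loss = W^SO − W^NE = 121.585.

121.585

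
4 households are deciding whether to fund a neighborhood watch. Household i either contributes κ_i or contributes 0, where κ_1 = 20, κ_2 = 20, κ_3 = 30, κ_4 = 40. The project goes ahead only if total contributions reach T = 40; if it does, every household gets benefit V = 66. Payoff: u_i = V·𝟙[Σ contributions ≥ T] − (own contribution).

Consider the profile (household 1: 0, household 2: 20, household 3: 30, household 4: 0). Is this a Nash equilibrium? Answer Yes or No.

Total = 50 ≥ 40: provided.
Household 1 (pledges 0, payoff 66): pledging 20 → total 70, payoff 46. No gain.
Household 2 (pledges 20, payoff 46): dropping to 0 → total 30, payoff 0. No gain.
Household 3 (pledges 30, payoff 36): dropping to 0 → total 20, payoff 0. No gain.
Household 4 (pledges 0, payoff 66): pledging 40 → total 90, payoff 26. No gain.

Yes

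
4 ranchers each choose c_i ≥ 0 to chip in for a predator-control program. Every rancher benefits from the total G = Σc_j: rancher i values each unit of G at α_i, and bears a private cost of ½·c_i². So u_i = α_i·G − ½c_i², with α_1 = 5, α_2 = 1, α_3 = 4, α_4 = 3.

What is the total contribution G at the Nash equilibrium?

Rancher i's FOC: ∂u_i/∂c_i = α_i − c_i = 0, so c_i* = α_i.
NE contributions = (5, 1, 4, 3); G = 13.

13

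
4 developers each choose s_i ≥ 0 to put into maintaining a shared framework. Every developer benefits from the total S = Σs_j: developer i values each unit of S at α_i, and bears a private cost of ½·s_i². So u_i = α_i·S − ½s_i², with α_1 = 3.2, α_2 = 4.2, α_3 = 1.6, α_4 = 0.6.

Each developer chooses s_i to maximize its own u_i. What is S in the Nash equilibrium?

Developer i's FOC: ∂u_i/∂s_i = α_i − s_i = 0, so s_i* = α_i.
NE contributions = (3.2, 4.2, 1.6, 0.6); S = 9.6.

9.6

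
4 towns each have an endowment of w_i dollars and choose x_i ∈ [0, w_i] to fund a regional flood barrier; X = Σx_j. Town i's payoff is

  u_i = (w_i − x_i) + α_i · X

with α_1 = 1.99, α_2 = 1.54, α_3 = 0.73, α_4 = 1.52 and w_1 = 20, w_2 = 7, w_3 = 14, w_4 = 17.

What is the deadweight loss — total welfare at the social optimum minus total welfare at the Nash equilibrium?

∂u_i/∂x_i = α_i − 1, so town i contributes w_i if α_i > 1, else 0.
α_i > 1 for i ∈ {1, 2, 4}; NE contributions (20, 7, 0, 17), X = 44.
W^NE = Σw_i − X^NE + (Σα_i)·X^NE = 58 + 4.78·44 = 268.32.
Planner: ∂(Σu_j)/∂x_i = Σα_j − 1 = 4.78 > 0, so everyone contributes w_i; X^SO = 58, W^SO = 58 + 4.78·58 = 335.24.
Deadweight loss = 66.92.

66.92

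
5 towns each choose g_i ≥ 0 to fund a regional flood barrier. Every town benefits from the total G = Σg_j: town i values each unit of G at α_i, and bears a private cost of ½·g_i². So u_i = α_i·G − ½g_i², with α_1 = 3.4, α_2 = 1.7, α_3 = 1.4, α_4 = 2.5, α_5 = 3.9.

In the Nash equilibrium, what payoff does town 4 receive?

29.125

Town i's FOC: ∂u_i/∂g_i = α_i − g_i = 0, so g_i* = α_i.
NE contributions = (3.4, 1.7, 1.4, 2.5, 3.9); G = 12.9.
u_4 = α_4·G − ½·(g_4)² = 2.5·12.9 − ½·2.5² = 29.125.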